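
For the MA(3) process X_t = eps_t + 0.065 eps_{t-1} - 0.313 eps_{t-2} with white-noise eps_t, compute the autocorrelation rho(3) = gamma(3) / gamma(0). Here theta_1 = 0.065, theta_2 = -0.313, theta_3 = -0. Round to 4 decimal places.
\rho(3) = 0.0000

For an MA(q) process with theta_0 = 1, the autocovariance is
  gamma(k) = sigma^2 * sum_{i=0..q-k} theta_i * theta_{i+k},
and rho(k) = gamma(k) / gamma(0). Sigma^2 cancels.
  numerator   = (1)*(-0) = 0.
  denominator = (1)^2 + (0.065)^2 + (-0.313)^2 + (-0)^2 = 1.102194.
  rho(3) = 0 / 1.102194 = 0.0000.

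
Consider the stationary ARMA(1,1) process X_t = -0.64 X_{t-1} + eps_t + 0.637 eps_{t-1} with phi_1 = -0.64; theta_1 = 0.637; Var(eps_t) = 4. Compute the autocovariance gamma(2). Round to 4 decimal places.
\gamma(2) = 0.0077

Multiply the model equation by X_{t-k} and take expectations. With theta_0 = psi_0 = 1 and psi_j the MA(infinity) weights, this gives
  gamma(k) - sum_i phi_i gamma(k-i) = c_k,
  c_k = sigma^2 * sum_{j=k..q} theta_j psi_{j-k}   (c_k = 0 for k > q),
using gamma(-m) = gamma(m).
psi-weights needed (psi_j = theta_j + sum_i phi_i psi_{j-i}):
  psi_1 = theta_1 + phi_1 = 0.637 + (-0.64) = -0.003
Right-hand sides:
  c_0 = sigma^2 (1 + theta_1 psi_1) = 4 * (1 + (0.637)(-0.003)) = 4 * 0.998089 = 3.992356
  c_1 = sigma^2 theta_1 = 4 * (0.637) = 2.548
  c_2 = 0
Equations for k = 0 and k = 1 (AR order 1):
  gamma(0) = phi_1 gamma(1) + c_0
  gamma(1) = phi_1 gamma(0) + c_1
Substituting the second into the first: gamma(0) (1 - phi_1^2) = c_0 + phi_1 c_1, so
  gamma(0) = (c_0 + phi_1 c_1) / (1 - phi_1^2) = (3.992356 + (-0.64)(2.548)) / (1 - (-0.64)^2) = 2.361636 / 0.5904 = 4.000061.
  gamma(1) = phi_1 gamma(0) + c_1 = (-0.64)(4.000061) + (2.548) = -0.012039.
For k = 2 (> q): gamma(2) = phi_1 gamma(1) = (-0.64)(-0.012039) = 0.007705.
Therefore gamma(2) = 0.0077 (to 4 decimal places).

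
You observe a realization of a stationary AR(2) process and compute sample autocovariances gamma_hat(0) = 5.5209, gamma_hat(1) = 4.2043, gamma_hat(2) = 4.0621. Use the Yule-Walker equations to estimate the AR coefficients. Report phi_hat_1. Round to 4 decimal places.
\hat\phi_{1} = 0.4790

The Yule-Walker equations for an AR(p) process read, in matrix form,
  Gamma_p phi = r_p,   with   (Gamma_p)_{ij} = gamma(|i - j|),
                       (r_p)_i = gamma(i),   i,j = 1..p.
Substitute the sample gammas (Toeplitz matrix and right-hand side of size 2):
  Gamma_p = [[5.5209, 4.2043], [4.2043, 5.5209]]
  r_p     = [4.2043, 4.0621]
Written out:
  5.5209 phi_1 + 4.2043 phi_2 = 4.2043
  4.2043 phi_1 + 5.5209 phi_2 = 4.0621
Solve by Cramer's rule:
  det = gamma(0)^2 - gamma(1)^2 = (5.5209)^2 - (4.2043)^2 = 30.48033681 - 17.67613849 = 12.80419832
  phi_hat_1 = [gamma(1) gamma(0) - gamma(1) gamma(2)] / det = [(4.2043)(5.5209) - (4.2043)(4.0621)] / 12.80419832 = 6.13323284 / 12.80419832 = 0.479
  phi_hat_2 = [gamma(0) gamma(2) - gamma(1)^2] / det = [(5.5209)(4.0621) - (4.2043)^2] / 12.80419832 = 4.7503094 / 12.80419832 = 0.371
So phi_hat = [0.4790, 0.3710].
Therefore phi_hat_1 = 0.4790.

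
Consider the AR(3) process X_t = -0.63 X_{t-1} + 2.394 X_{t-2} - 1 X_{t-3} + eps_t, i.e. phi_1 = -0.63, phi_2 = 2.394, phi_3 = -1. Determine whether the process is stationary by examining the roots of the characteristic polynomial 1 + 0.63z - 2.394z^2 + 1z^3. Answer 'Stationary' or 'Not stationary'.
\text{Not stationary}

The AR(p) characteristic polynomial is P(z) = 1 + 0.63z - 2.394z^2 + 1z^3.
Stationarity requires all roots to lie outside the unit circle, i.e. |z| > 1 for every root.
Degree 3: look for a simple real root z0 first, then factor out (1 - z/z0) and solve the remaining quadratic.
Testing z0 = 1.25: P(1.25) = 1 + (0.63)(1.25) + (-2.394)(1.25)^2 + (1)(1.25)^3
  = 1 + (0.7875) + (-3.740625) + (1.953125) = 0.  So z_0 = 1.25 is a root, |z_0| = 1.25.
Divide out the factor (1 - 0.8 z) = (1 - z/z0) (since 1/z0 = 0.8):
  P(z) = (1 - 0.8 z)(1 + (1.43) z + (-1.25) z^2)
  [check: z-coef 1.43 - (0.8) = 0.63; z^2-coef -1.25 - (0.8)(1.43) = -2.394; z^3-coef -(0.8)(-1.25) = 1.]
Remaining roots from the quadratic factor 1 + (1.43) z + (-1.25) z^2:
  Set 1 + (1.43) z + (-1.25) z^2 = 0, i.e. a z^2 + b z + c = 0 with a = -1.25, b = 1.43, c = 1.
  Discriminant D = b^2 - 4ac = (1.43)^2 - 4*(-1.25)*1 = 2.0449 - (-5) = 7.0449.
  D >= 0, so the roots are real: z = (-b +/- sqrt(D)) / (2a) = (-1.43 +/- 2.654223) / (-2.5).
    z_1 = (-1.43 + 2.654223) / (-2.5) = -0.4897,   |z_1| = 0.4897.
    z_2 = (-1.43 - 2.654223) / (-2.5) = 1.6337,   |z_2| = 1.6337.
Moduli of all roots: 1.2500, 0.4897, 1.6337.
All moduli strictly greater than 1? No.
Verdict: Not stationary.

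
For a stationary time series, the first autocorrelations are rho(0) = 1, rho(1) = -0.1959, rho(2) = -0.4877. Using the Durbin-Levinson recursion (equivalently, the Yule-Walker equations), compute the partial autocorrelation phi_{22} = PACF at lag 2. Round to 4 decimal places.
\phi_{22} = -0.5471

The PACF at lag k is phi_{kk}, the last component of the solution
to the Yule-Walker system G_k phi = r_k where
  (G_k)_{ij} = rho(|i - j|), (r_k)_i = rho(i), i,j = 1..k.
Equivalently, Durbin-Levinson gives phi_{kk} iteratively:
  phi_{11} = rho(1)
  phi_{kk} = [rho(k) - sum_{j=1..k-1} phi_{k-1,j} rho(k-j)]
            / [1 - sum_{j=1..k-1} phi_{k-1,j} rho(j)],
  phi_{k,j} = phi_{k-1,j} - phi_{kk} phi_{k-1,k-j},  j = 1..k-1.
Step k = 1:
  phi_11 = rho(1) = -0.1959.
Step k = 2:
  phi_22 = [rho(2) - phi_11 rho(1)] / [1 - phi_11 rho(1)] = [-0.4877 - (-0.1959)(-0.1959)] / [1 - (-0.1959)(-0.1959)]
         = -0.52607681 / 0.96162319 = -0.5471.
Therefore phi_{22} = -0.5471.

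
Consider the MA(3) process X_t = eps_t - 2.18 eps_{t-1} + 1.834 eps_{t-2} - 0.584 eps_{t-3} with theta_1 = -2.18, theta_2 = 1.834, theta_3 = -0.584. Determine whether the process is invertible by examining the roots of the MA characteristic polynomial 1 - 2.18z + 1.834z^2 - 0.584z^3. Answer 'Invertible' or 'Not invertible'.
\text{Invertible}

The MA(q) characteristic polynomial is P(z) = 1 - 2.18z + 1.834z^2 - 0.584z^3.
Invertibility requires all roots to lie outside the unit circle, i.e. |z| > 1 for every root.
Degree 3: look for a simple real root z0 first, then factor out (1 - z/z0) and solve the remaining quadratic.
Testing z0 = 1.25: P(1.25) = 1 + (-2.18)(1.25) + (1.834)(1.25)^2 + (-0.584)(1.25)^3
  = 1 + (-2.725) + (2.865625) + (-1.140625) = 0.  So z_0 = 1.25 is a root, |z_0| = 1.25.
Divide out the factor (1 - 0.8 z) = (1 - z/z0) (since 1/z0 = 0.8):
  P(z) = (1 - 0.8 z)(1 + (-1.38) z + (0.73) z^2)
  [check: z-coef -1.38 - (0.8) = -2.18; z^2-coef 0.73 - (0.8)(-1.38) = 1.834; z^3-coef -(0.8)(0.73) = -0.584.]
Remaining roots from the quadratic factor 1 + (-1.38) z + (0.73) z^2:
  Set 1 + (-1.38) z + (0.73) z^2 = 0, i.e. a z^2 + b z + c = 0 with a = 0.73, b = -1.38, c = 1.
  Discriminant D = b^2 - 4ac = (-1.38)^2 - 4*(0.73)*1 = 1.9044 - (2.92) = -1.0156.
  D < 0, so the roots are the complex-conjugate pair z = (-b +/- i sqrt(-D)) / (2a) = 0.9452 +/- 0.6903i.
  For a conjugate pair |z|^2 = z * conj(z) = (product of roots) = c/a = 1/(0.73) = 1.369863, so |z| = sqrt(1.369863) = 1.1704 for both roots.
Moduli of all roots: 1.2500, 1.1704, 1.1704.
All moduli strictly greater than 1? Yes.
Verdict: Invertible.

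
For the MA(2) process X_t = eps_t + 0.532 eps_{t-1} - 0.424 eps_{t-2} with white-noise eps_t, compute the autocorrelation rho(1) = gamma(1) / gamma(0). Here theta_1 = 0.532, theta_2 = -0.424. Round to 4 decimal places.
\rho(1) = 0.2095

For an MA(q) process with theta_0 = 1, the autocovariance is
  gamma(k) = sigma^2 * sum_{i=0..q-k} theta_i * theta_{i+k},
and rho(k) = gamma(k) / gamma(0). Sigma^2 cancels.
  numerator   = (1)*(0.532) + (0.532)*(-0.424) = 0.306432.
  denominator = (1)^2 + (0.532)^2 + (-0.424)^2 = 1.4628.
  rho(1) = 0.306432 / 1.4628 = 0.2095.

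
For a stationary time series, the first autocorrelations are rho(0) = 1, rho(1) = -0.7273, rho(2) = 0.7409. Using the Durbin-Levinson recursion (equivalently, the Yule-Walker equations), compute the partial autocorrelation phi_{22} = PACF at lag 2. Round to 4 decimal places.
\phi_{22} = 0.4499

The PACF at lag k is phi_{kk}, the last component of the solution
to the Yule-Walker system G_k phi = r_k where
  (G_k)_{ij} = rho(|i - j|), (r_k)_i = rho(i), i,j = 1..k.
Equivalently, Durbin-Levinson gives phi_{kk} iteratively:
  phi_{11} = rho(1)
  phi_{kk} = [rho(k) - sum_{j=1..k-1} phi_{k-1,j} rho(k-j)]
            / [1 - sum_{j=1..k-1} phi_{k-1,j} rho(j)],
  phi_{k,j} = phi_{k-1,j} - phi_{kk} phi_{k-1,k-j},  j = 1..k-1.
Step k = 1:
  phi_11 = rho(1) = -0.7273.
Step k = 2:
  phi_22 = [rho(2) - phi_11 rho(1)] / [1 - phi_11 rho(1)] = [0.7409 - (-0.7273)(-0.7273)] / [1 - (-0.7273)(-0.7273)]
         = 0.21193471 / 0.47103471 = 0.4499.
Therefore phi_{22} = 0.4499.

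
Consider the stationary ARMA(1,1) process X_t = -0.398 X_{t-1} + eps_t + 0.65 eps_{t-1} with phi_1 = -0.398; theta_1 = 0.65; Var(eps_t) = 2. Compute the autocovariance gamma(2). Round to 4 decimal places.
\gamma(2) = -0.1767

Multiply the model equation by X_{t-k} and take expectations. With theta_0 = psi_0 = 1 and psi_j the MA(infinity) weights, this gives
  gamma(k) - sum_i phi_i gamma(k-i) = c_k,
  c_k = sigma^2 * sum_{j=k..q} theta_j psi_{j-k}   (c_k = 0 for k > q),
using gamma(-m) = gamma(m).
psi-weights needed (psi_j = theta_j + sum_i phi_i psi_{j-i}):
  psi_1 = theta_1 + phi_1 = 0.65 + (-0.398) = 0.252
Right-hand sides:
  c_0 = sigma^2 (1 + theta_1 psi_1) = 2 * (1 + (0.65)(0.252)) = 2 * 1.1638 = 2.3276
  c_1 = sigma^2 theta_1 = 2 * (0.65) = 1.3
  c_2 = 0
Equations for k = 0 and k = 1 (AR order 1):
  gamma(0) = phi_1 gamma(1) + c_0
  gamma(1) = phi_1 gamma(0) + c_1
Substituting the second into the first: gamma(0) (1 - phi_1^2) = c_0 + phi_1 c_1, so
  gamma(0) = (c_0 + phi_1 c_1) / (1 - phi_1^2) = (2.3276 + (-0.398)(1.3)) / (1 - (-0.398)^2) = 1.8102 / 0.841596 = 2.150913.
  gamma(1) = phi_1 gamma(0) + c_1 = (-0.398)(2.150913) + (1.3) = 0.443937.
For k = 2 (> q): gamma(2) = phi_1 gamma(1) = (-0.398)(0.443937) = -0.176687.
Therefore gamma(2) = -0.1767 (to 4 decimal places).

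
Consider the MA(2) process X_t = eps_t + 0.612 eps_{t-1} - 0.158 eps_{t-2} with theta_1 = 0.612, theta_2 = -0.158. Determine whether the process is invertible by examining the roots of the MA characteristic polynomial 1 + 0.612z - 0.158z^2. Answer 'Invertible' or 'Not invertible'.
\text{Invertible}

The MA(q) characteristic polynomial is P(z) = 1 + 0.612z - 0.158z^2.
Invertibility requires all roots to lie outside the unit circle, i.e. |z| > 1 for every root.
Set 1 + (0.612) z + (-0.158) z^2 = 0, i.e. a z^2 + b z + c = 0 with a = -0.158, b = 0.612, c = 1.
Discriminant D = b^2 - 4ac = (0.612)^2 - 4*(-0.158)*1 = 0.374544 - (-0.632) = 1.006544.
D >= 0, so the roots are real: z = (-b +/- sqrt(D)) / (2a) = (-0.612 +/- 1.003267) / (-0.316).
  z_1 = (-0.612 + 1.003267) / (-0.316) = -1.2382,   |z_1| = 1.2382.
  z_2 = (-0.612 - 1.003267) / (-0.316) = 5.1116,   |z_2| = 5.1116.
Moduli of all roots: 1.2382, 5.1116.
All moduli strictly greater than 1? Yes.
Verdict: Invertible.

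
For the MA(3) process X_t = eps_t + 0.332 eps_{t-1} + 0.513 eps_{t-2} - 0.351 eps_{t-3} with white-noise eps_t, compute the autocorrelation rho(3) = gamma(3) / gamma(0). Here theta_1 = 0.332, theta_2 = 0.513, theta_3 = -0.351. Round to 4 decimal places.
\rho(3) = -0.2345

For an MA(q) process with theta_0 = 1, the autocovariance is
  gamma(k) = sigma^2 * sum_{i=0..q-k} theta_i * theta_{i+k},
and rho(k) = gamma(k) / gamma(0). Sigma^2 cancels.
  numerator   = (1)*(-0.351) = -0.351.
  denominator = (1)^2 + (0.332)^2 + (0.513)^2 + (-0.351)^2 = 1.496594.
  rho(3) = -0.351 / 1.496594 = -0.2345.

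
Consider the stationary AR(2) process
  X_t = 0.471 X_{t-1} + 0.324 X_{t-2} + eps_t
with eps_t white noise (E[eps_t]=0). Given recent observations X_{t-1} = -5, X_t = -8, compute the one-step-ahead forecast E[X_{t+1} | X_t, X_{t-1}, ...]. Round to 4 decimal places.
E[X_{t+1} \mid \mathcal F_t] = -5.3880

For an AR(p) model X_t = c + sum_i phi_i X_{t-i} + eps_t, the
one-step-ahead conditional mean is
  E[X_{t+1} | X_t, ...] = c + sum_i phi_i X_{t+1-i}.
Substitute known values:
  E[X_{t+1} | ...] = (0.471) * (-8) + (0.324) * (-5)
                   = -5.3880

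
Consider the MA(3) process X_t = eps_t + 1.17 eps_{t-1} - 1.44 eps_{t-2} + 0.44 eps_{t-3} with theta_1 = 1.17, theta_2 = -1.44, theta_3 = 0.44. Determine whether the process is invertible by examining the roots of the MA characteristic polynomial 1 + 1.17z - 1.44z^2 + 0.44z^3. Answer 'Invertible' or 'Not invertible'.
\text{Not invertible}

The MA(q) characteristic polynomial is P(z) = 1 + 1.17z - 1.44z^2 + 0.44z^3.
Invertibility requires all roots to lie outside the unit circle, i.e. |z| > 1 for every root.
Degree 3: look for a simple real root z0 first, then factor out (1 - z/z0) and solve the remaining quadratic.
Testing z0 = -0.5: P(-0.5) = 1 + (1.17)(-0.5) + (-1.44)(-0.5)^2 + (0.44)(-0.5)^3
  = 1 + (-0.585) + (-0.36) + (-0.055) = 0.  So z_0 = -0.5 is a root, |z_0| = 0.5.
Divide out the factor (1 + 2 z) = (1 - z/z0) (since 1/z0 = -2):
  P(z) = (1 + 2 z)(1 + (-0.83) z + (0.22) z^2)
  [check: z-coef -0.83 - (-2) = 1.17; z^2-coef 0.22 - (-2)(-0.83) = -1.44; z^3-coef -(-2)(0.22) = 0.44.]
Remaining roots from the quadratic factor 1 + (-0.83) z + (0.22) z^2:
  Set 1 + (-0.83) z + (0.22) z^2 = 0, i.e. a z^2 + b z + c = 0 with a = 0.22, b = -0.83, c = 1.
  Discriminant D = b^2 - 4ac = (-0.83)^2 - 4*(0.22)*1 = 0.6889 - (0.88) = -0.1911.
  D < 0, so the roots are the complex-conjugate pair z = (-b +/- i sqrt(-D)) / (2a) = 1.8864 +/- 0.9935i.
  For a conjugate pair |z|^2 = z * conj(z) = (product of roots) = c/a = 1/(0.22) = 4.545455, so |z| = sqrt(4.545455) = 2.132 for both roots.
Moduli of all roots: 0.5000, 2.1320, 2.1320.
All moduli strictly greater than 1? No.
Verdict: Not invertible.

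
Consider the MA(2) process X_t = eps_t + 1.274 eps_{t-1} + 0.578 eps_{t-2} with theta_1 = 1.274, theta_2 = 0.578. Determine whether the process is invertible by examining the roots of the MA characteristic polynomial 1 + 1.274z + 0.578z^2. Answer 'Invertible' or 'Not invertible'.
\text{Invertible}

The MA(q) characteristic polynomial is P(z) = 1 + 1.274z + 0.578z^2.
Invertibility requires all roots to lie outside the unit circle, i.e. |z| > 1 for every root.
Set 1 + (1.274) z + (0.578) z^2 = 0, i.e. a z^2 + b z + c = 0 with a = 0.578, b = 1.274, c = 1.
Discriminant D = b^2 - 4ac = (1.274)^2 - 4*(0.578)*1 = 1.623076 - (2.312) = -0.688924.
D < 0, so the roots are the complex-conjugate pair z = (-b +/- i sqrt(-D)) / (2a) = -1.1021 +/- 0.718i.
For a conjugate pair |z|^2 = z * conj(z) = (product of roots) = c/a = 1/(0.578) = 1.730104, so |z| = sqrt(1.730104) = 1.3153 for both roots.
Moduli of all roots: 1.3153, 1.3153.
All moduli strictly greater than 1? Yes.
Verdict: Invertible.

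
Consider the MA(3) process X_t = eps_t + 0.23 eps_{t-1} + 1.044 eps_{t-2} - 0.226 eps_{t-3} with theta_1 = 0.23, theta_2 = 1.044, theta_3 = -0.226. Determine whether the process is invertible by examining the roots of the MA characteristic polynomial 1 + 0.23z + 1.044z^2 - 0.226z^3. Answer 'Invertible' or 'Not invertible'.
\text{Not invertible}

The MA(q) characteristic polynomial is P(z) = 1 + 0.23z + 1.044z^2 - 0.226z^3.
Invertibility requires all roots to lie outside the unit circle, i.e. |z| > 1 for every root.
Degree 3: look for a simple real root z0 first, then factor out (1 - z/z0) and solve the remaining quadratic.
Testing z0 = 5: P(5) = 1 + (0.23)(5) + (1.044)(5)^2 + (-0.226)(5)^3
  = 1 + (1.15) + (26.1) + (-28.25) = 0.  So z_0 = 5 is a root, |z_0| = 5.
Divide out the factor (1 - 0.2 z) = (1 - z/z0) (since 1/z0 = 0.2):
  P(z) = (1 - 0.2 z)(1 + (0.43) z + (1.13) z^2)
  [check: z-coef 0.43 - (0.2) = 0.23; z^2-coef 1.13 - (0.2)(0.43) = 1.044; z^3-coef -(0.2)(1.13) = -0.226.]
Remaining roots from the quadratic factor 1 + (0.43) z + (1.13) z^2:
  Set 1 + (0.43) z + (1.13) z^2 = 0, i.e. a z^2 + b z + c = 0 with a = 1.13, b = 0.43, c = 1.
  Discriminant D = b^2 - 4ac = (0.43)^2 - 4*(1.13)*1 = 0.1849 - (4.52) = -4.3351.
  D < 0, so the roots are the complex-conjugate pair z = (-b +/- i sqrt(-D)) / (2a) = -0.1903 +/- 0.9213i.
  For a conjugate pair |z|^2 = z * conj(z) = (product of roots) = c/a = 1/(1.13) = 0.884956, so |z| = sqrt(0.884956) = 0.9407 for both roots.
Moduli of all roots: 5.0000, 0.9407, 0.9407.
All moduli strictly greater than 1? No.
Verdict: Not invertible.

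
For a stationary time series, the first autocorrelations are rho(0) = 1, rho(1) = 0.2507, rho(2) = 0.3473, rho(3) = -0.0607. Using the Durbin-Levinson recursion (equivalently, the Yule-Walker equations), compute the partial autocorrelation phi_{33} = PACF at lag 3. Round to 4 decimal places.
\phi_{33} = -0.2321

The PACF at lag k is phi_{kk}, the last component of the solution
to the Yule-Walker system G_k phi = r_k where
  (G_k)_{ij} = rho(|i - j|), (r_k)_i = rho(i), i,j = 1..k.
Equivalently, Durbin-Levinson gives phi_{kk} iteratively:
  phi_{11} = rho(1)
  phi_{kk} = [rho(k) - sum_{j=1..k-1} phi_{k-1,j} rho(k-j)]
            / [1 - sum_{j=1..k-1} phi_{k-1,j} rho(j)],
  phi_{k,j} = phi_{k-1,j} - phi_{kk} phi_{k-1,k-j},  j = 1..k-1.
Step k = 1:
  phi_11 = rho(1) = 0.2507.
Step k = 2:
  phi_22 = [rho(2) - phi_11 rho(1)] / [1 - phi_11 rho(1)] = [0.3473 - (0.2507)(0.2507)] / [1 - (0.2507)(0.2507)]
         = 0.28444951 / 0.93714951 = 0.303526.
  Update: phi_21 = phi_11 - phi_22 phi_11 = 0.2507 - (0.303526)(0.2507) = 0.174606.
Step k = 3:
  phi_33 = [rho(3) - phi_21 rho(2) - phi_22 rho(1)] / [1 - phi_21 rho(1) - phi_22 rho(2)]
    numerator   = -0.0607 - (0.174606)(0.3473) - (0.303526)(0.2507) = -0.19743469
    denominator = 1 - (0.174606)(0.2507) - (0.303526)(0.3473) = 0.85081161
  phi_33 = -0.19743469 / 0.85081161 = -0.2321.
Therefore phi_{33} = -0.2321.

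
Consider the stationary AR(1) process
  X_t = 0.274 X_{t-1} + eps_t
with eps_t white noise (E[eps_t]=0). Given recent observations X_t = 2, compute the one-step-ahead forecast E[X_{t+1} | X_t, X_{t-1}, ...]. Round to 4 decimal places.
E[X_{t+1} \mid \mathcal F_t] = 0.5480

For an AR(p) model X_t = c + sum_i phi_i X_{t-i} + eps_t, the
one-step-ahead conditional mean is
  E[X_{t+1} | X_t, ...] = c + sum_i phi_i X_{t+1-i}.
Substitute known values:
  E[X_{t+1} | ...] = (0.274) * (2)
                   = 0.5480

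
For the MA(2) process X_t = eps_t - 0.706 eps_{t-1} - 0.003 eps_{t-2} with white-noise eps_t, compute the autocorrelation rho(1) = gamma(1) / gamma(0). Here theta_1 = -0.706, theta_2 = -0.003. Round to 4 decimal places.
\rho(1) = -0.4697

For an MA(q) process with theta_0 = 1, the autocovariance is
  gamma(k) = sigma^2 * sum_{i=0..q-k} theta_i * theta_{i+k},
and rho(k) = gamma(k) / gamma(0). Sigma^2 cancels.
  numerator   = (1)*(-0.706) + (-0.706)*(-0.003) = -0.703882.
  denominator = (1)^2 + (-0.706)^2 + (-0.003)^2 = 1.498445.
  rho(1) = -0.703882 / 1.498445 = -0.4697.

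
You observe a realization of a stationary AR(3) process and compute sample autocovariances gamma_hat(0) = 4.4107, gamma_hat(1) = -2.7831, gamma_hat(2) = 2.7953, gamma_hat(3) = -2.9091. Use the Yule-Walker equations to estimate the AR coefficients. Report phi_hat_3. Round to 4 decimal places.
\hat\phi_{3} = -0.3320

The Yule-Walker equations for an AR(p) process read, in matrix form,
  Gamma_p phi = r_p,   with   (Gamma_p)_{ij} = gamma(|i - j|),
                       (r_p)_i = gamma(i),   i,j = 1..p.
Substitute the sample gammas (Toeplitz matrix and right-hand side of size 3):
  Gamma_p = [[4.4107, -2.7831, 2.7953], [-2.7831, 4.4107, -2.7831], [2.7953, -2.7831, 4.4107]]
  r_p     = [-2.7831, 2.7953, -2.9091]
Written out (R1..R3):
  (R1) 4.4107 phi_1 - 2.7831 phi_2 + 2.7953 phi_3 = -2.7831
  (R2) -2.7831 phi_1 + 4.4107 phi_2 - 2.7831 phi_3 = 2.7953
  (R3) 2.7953 phi_1 - 2.7831 phi_2 + 4.4107 phi_3 = -2.9091
Gaussian elimination:
  R2 <- R2 - (-2.7831/4.4107) R1 = R2 - (-0.630988) R1:  2.654597 phi_2 - 1.019298 phi_3 = 1.039197
  R3 <- R3 - (2.7953/4.4107) R1 = R3 - (0.633754) R1:  -1.019298 phi_2 + 2.639167 phi_3 = -1.145298
  R3 <- R3 - (-1.019298/2.654597) R2 = R3 - (-0.383975) R2:  2.247782 phi_3 = -0.746273
Back-substitution:
  phi_hat_3 = -0.746273 / 2.247782 = -0.332004
  phi_hat_2 = (1.039197 - (-1.019298)(-0.332004)) / 2.654597 = 0.263989
  phi_hat_1 = (-2.7831 - (-2.7831)(0.263989) - (2.7953)(-0.332004)) / 4.4107 = -0.254005
So phi_hat = [-0.2540, 0.2640, -0.3320].
Therefore phi_hat_3 = -0.3320.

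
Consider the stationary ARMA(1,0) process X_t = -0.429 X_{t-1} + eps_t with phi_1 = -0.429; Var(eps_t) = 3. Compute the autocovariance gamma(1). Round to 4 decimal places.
\gamma(1) = -1.5773

Multiply the model equation by X_{t-k} and take expectations. With theta_0 = psi_0 = 1 and psi_j the MA(infinity) weights, this gives
  gamma(k) - sum_i phi_i gamma(k-i) = c_k,
  c_k = sigma^2 * sum_{j=k..q} theta_j psi_{j-k}   (c_k = 0 for k > q),
using gamma(-m) = gamma(m).
Pure AR (q = 0): c_0 = sigma^2 = 3, c_k = 0 for k >= 1.
Equations for k = 0 and k = 1 (AR order 1):
  gamma(0) = phi_1 gamma(1) + c_0
  gamma(1) = phi_1 gamma(0) + c_1
Substituting the second into the first: gamma(0) (1 - phi_1^2) = c_0 + phi_1 c_1, so
  gamma(0) = c_0 / (1 - phi_1^2) = 3 / (1 - (-0.429)^2) = 3 / 0.815959 = 3.676655.
  gamma(1) = phi_1 gamma(0) = (-0.429)(3.676655) = -1.577285.
Therefore gamma(1) = -1.5773 (to 4 decimal places).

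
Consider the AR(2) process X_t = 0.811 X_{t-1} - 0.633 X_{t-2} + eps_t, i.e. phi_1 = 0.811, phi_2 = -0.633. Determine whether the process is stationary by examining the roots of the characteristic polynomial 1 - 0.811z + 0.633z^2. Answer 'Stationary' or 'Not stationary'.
\text{Stationary}

The AR(p) characteristic polynomial is P(z) = 1 - 0.811z + 0.633z^2.
Stationarity requires all roots to lie outside the unit circle, i.e. |z| > 1 for every root.
Set 1 + (-0.811) z + (0.633) z^2 = 0, i.e. a z^2 + b z + c = 0 with a = 0.633, b = -0.811, c = 1.
Discriminant D = b^2 - 4ac = (-0.811)^2 - 4*(0.633)*1 = 0.657721 - (2.532) = -1.874279.
D < 0, so the roots are the complex-conjugate pair z = (-b +/- i sqrt(-D)) / (2a) = 0.6406 +/- 1.0814i.
For a conjugate pair |z|^2 = z * conj(z) = (product of roots) = c/a = 1/(0.633) = 1.579779, so |z| = sqrt(1.579779) = 1.2569 for both roots.
Moduli of all roots: 1.2569, 1.2569.
All moduli strictly greater than 1? Yes.
Verdict: Stationary.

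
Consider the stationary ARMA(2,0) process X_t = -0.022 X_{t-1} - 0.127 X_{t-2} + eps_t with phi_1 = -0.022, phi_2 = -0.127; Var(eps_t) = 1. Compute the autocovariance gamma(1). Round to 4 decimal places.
\gamma(1) = -0.0198

Multiply the model equation by X_{t-k} and take expectations. With theta_0 = psi_0 = 1 and psi_j the MA(infinity) weights, this gives
  gamma(k) - sum_i phi_i gamma(k-i) = c_k,
  c_k = sigma^2 * sum_{j=k..q} theta_j psi_{j-k}   (c_k = 0 for k > q),
using gamma(-m) = gamma(m).
Pure AR (q = 0): c_0 = sigma^2 = 1, c_k = 0 for k >= 1.
Equations for k = 0, 1, 2 (AR order 2, c_2 = 0):
  (E0) gamma(0) = phi_1 gamma(1) + phi_2 gamma(2) + c_0
  (E1) gamma(1) = phi_1 gamma(0) + phi_2 gamma(1) + c_1
  (E2) gamma(2) = phi_1 gamma(1) + phi_2 gamma(0)
From (E1): gamma(1) = A gamma(0) + B with
  A = phi_1 / (1 - phi_2) = -0.022 / 1.127 = -0.019521,   B = c_1 / (1 - phi_2) = 0 / 1.127 = 0.
Insert (E2) into (E0): gamma(0) (1 - phi_2^2) = phi_1 (1 + phi_2) gamma(1) + c_0.
  phi_1 (1 + phi_2) = (-0.022)(0.873) = -0.019206,   1 - phi_2^2 = 0.983871.
Replace gamma(1) by A gamma(0) + B and collect gamma(0):
  gamma(0) [0.983871 - (-0.019206)(-0.019521)] = c_0 = 1
  gamma(0) * 0.983496 = 1
  gamma(0) = 1 / 0.983496 = 1.016781.
  gamma(1) = A gamma(0) = (-0.019521)(1.016781) = -0.019848.
Therefore gamma(1) = -0.0198 (to 4 decimal places).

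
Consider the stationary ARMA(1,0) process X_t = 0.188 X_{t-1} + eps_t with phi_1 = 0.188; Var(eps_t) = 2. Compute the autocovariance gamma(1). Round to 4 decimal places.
\gamma(1) = 0.3898

Multiply the model equation by X_{t-k} and take expectations. With theta_0 = psi_0 = 1 and psi_j the MA(infinity) weights, this gives
  gamma(k) - sum_i phi_i gamma(k-i) = c_k,
  c_k = sigma^2 * sum_{j=k..q} theta_j psi_{j-k}   (c_k = 0 for k > q),
using gamma(-m) = gamma(m).
Pure AR (q = 0): c_0 = sigma^2 = 2, c_k = 0 for k >= 1.
Equations for k = 0 and k = 1 (AR order 1):
  gamma(0) = phi_1 gamma(1) + c_0
  gamma(1) = phi_1 gamma(0) + c_1
Substituting the second into the first: gamma(0) (1 - phi_1^2) = c_0 + phi_1 c_1, so
  gamma(0) = c_0 / (1 - phi_1^2) = 2 / (1 - (0.188)^2) = 2 / 0.964656 = 2.073278.
  gamma(1) = phi_1 gamma(0) = (0.188)(2.073278) = 0.389776.
Therefore gamma(1) = 0.3898 (to 4 decimal places).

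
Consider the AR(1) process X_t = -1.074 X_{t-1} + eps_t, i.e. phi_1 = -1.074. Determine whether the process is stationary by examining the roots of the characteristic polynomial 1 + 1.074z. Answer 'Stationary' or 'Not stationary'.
\text{Not stationary}

The AR(p) characteristic polynomial is P(z) = 1 + 1.074z.
Stationarity requires all roots to lie outside the unit circle, i.e. |z| > 1 for every root.
This is linear in z: 1 + (1.074) z = 0  =>  z = -1/(1.074) = -0.931099,  |z| = 0.931099.
Moduli of all roots: 0.9311.
All moduli strictly greater than 1? No.
Verdict: Not stationary.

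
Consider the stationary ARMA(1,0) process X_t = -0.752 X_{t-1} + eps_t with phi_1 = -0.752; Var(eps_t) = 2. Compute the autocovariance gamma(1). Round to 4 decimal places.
\gamma(1) = -3.4615

Multiply the model equation by X_{t-k} and take expectations. With theta_0 = psi_0 = 1 and psi_j the MA(infinity) weights, this gives
  gamma(k) - sum_i phi_i gamma(k-i) = c_k,
  c_k = sigma^2 * sum_{j=k..q} theta_j psi_{j-k}   (c_k = 0 for k > q),
using gamma(-m) = gamma(m).
Pure AR (q = 0): c_0 = sigma^2 = 2, c_k = 0 for k >= 1.
Equations for k = 0 and k = 1 (AR order 1):
  gamma(0) = phi_1 gamma(1) + c_0
  gamma(1) = phi_1 gamma(0) + c_1
Substituting the second into the first: gamma(0) (1 - phi_1^2) = c_0 + phi_1 c_1, so
  gamma(0) = c_0 / (1 - phi_1^2) = 2 / (1 - (-0.752)^2) = 2 / 0.434496 = 4.603034.
  gamma(1) = phi_1 gamma(0) = (-0.752)(4.603034) = -3.461482.
Therefore gamma(1) = -3.4615 (to 4 decimal places).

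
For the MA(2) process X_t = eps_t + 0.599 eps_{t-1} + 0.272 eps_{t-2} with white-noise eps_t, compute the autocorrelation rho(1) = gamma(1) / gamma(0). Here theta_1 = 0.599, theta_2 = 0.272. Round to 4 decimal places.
\rho(1) = 0.5318

For an MA(q) process with theta_0 = 1, the autocovariance is
  gamma(k) = sigma^2 * sum_{i=0..q-k} theta_i * theta_{i+k},
and rho(k) = gamma(k) / gamma(0). Sigma^2 cancels.
  numerator   = (1)*(0.599) + (0.599)*(0.272) = 0.761928.
  denominator = (1)^2 + (0.599)^2 + (0.272)^2 = 1.432785.
  rho(1) = 0.761928 / 1.432785 = 0.5318.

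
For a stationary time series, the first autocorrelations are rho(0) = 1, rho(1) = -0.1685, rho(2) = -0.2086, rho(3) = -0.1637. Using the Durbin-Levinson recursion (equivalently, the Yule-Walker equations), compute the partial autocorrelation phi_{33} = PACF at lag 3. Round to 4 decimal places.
\phi_{33} = -0.2720

The PACF at lag k is phi_{kk}, the last component of the solution
to the Yule-Walker system G_k phi = r_k where
  (G_k)_{ij} = rho(|i - j|), (r_k)_i = rho(i), i,j = 1..k.
Equivalently, Durbin-Levinson gives phi_{kk} iteratively:
  phi_{11} = rho(1)
  phi_{kk} = [rho(k) - sum_{j=1..k-1} phi_{k-1,j} rho(k-j)]
            / [1 - sum_{j=1..k-1} phi_{k-1,j} rho(j)],
  phi_{k,j} = phi_{k-1,j} - phi_{kk} phi_{k-1,k-j},  j = 1..k-1.
Step k = 1:
  phi_11 = rho(1) = -0.1685.
Step k = 2:
  phi_22 = [rho(2) - phi_11 rho(1)] / [1 - phi_11 rho(1)] = [-0.2086 - (-0.1685)(-0.1685)] / [1 - (-0.1685)(-0.1685)]
         = -0.23699225 / 0.97160775 = -0.243918.
  Update: phi_21 = phi_11 - phi_22 phi_11 = -0.1685 - (-0.243918)(-0.1685) = -0.2096.
Step k = 3:
  phi_33 = [rho(3) - phi_21 rho(2) - phi_22 rho(1)] / [1 - phi_21 rho(1) - phi_22 rho(2)]
    numerator   = -0.1637 - (-0.2096)(-0.2086) - (-0.243918)(-0.1685) = -0.2485227
    denominator = 1 - (-0.2096)(-0.1685) - (-0.243918)(-0.2086) = 0.91380116
  phi_33 = -0.2485227 / 0.91380116 = -0.272.
Therefore phi_{33} = -0.2720.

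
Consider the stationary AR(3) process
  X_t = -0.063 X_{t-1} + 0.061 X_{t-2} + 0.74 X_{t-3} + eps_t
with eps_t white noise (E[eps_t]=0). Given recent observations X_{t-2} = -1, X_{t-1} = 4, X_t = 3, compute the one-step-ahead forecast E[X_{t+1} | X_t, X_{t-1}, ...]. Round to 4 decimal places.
E[X_{t+1} \mid \mathcal F_t] = -0.6850

For an AR(p) model X_t = c + sum_i phi_i X_{t-i} + eps_t, the
one-step-ahead conditional mean is
  E[X_{t+1} | X_t, ...] = c + sum_i phi_i X_{t+1-i}.
Substitute known values:
  E[X_{t+1} | ...] = (-0.063) * (3) + (0.061) * (4) + (0.74) * (-1)
                   = -0.6850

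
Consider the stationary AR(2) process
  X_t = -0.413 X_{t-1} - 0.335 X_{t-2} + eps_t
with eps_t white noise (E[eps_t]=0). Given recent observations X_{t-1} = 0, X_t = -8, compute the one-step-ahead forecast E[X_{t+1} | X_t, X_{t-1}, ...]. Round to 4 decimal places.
E[X_{t+1} \mid \mathcal F_t] = 3.3040

For an AR(p) model X_t = c + sum_i phi_i X_{t-i} + eps_t, the
one-step-ahead conditional mean is
  E[X_{t+1} | X_t, ...] = c + sum_i phi_i X_{t+1-i}.
Substitute known values:
  E[X_{t+1} | ...] = (-0.413) * (-8) + (-0.335) * (0)
                   = 3.3040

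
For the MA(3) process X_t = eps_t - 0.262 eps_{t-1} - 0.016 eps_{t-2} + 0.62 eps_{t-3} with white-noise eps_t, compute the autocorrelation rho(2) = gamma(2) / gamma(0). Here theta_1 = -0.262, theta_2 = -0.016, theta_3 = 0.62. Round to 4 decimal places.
\rho(2) = -0.1228

For an MA(q) process with theta_0 = 1, the autocovariance is
  gamma(k) = sigma^2 * sum_{i=0..q-k} theta_i * theta_{i+k},
and rho(k) = gamma(k) / gamma(0). Sigma^2 cancels.
  numerator   = (1)*(-0.016) + (-0.262)*(0.62) = -0.17844.
  denominator = (1)^2 + (-0.262)^2 + (-0.016)^2 + (0.62)^2 = 1.4533.
  rho(2) = -0.17844 / 1.4533 = -0.1228.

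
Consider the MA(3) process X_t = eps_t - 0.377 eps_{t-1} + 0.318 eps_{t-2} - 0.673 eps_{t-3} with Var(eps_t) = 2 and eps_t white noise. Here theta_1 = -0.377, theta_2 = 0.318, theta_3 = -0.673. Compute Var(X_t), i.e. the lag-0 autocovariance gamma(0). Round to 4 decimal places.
\gamma(0) = 3.3924

For an MA(q) process X_t = eps_t + sum_i theta_i eps_{t-i} with
Var(eps_t) = sigma^2, the variance is
  gamma(0) = sigma^2 * (1 + sum_i theta_i^2).
  sum_i theta_i^2 = (-0.377)^2 + (0.318)^2 + (-0.673)^2 = 0.142129 + 0.101124 + 0.452929 = 0.696182.
  gamma(0) = 2 * (1 + 0.696182) = 2 * 1.696182 = 3.392364, which rounds to 3.3924.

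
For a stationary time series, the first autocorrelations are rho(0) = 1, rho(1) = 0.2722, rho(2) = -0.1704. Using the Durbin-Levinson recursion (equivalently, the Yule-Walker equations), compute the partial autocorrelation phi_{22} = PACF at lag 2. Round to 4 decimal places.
\phi_{22} = -0.2641

The PACF at lag k is phi_{kk}, the last component of the solution
to the Yule-Walker system G_k phi = r_k where
  (G_k)_{ij} = rho(|i - j|), (r_k)_i = rho(i), i,j = 1..k.
Equivalently, Durbin-Levinson gives phi_{kk} iteratively:
  phi_{11} = rho(1)
  phi_{kk} = [rho(k) - sum_{j=1..k-1} phi_{k-1,j} rho(k-j)]
            / [1 - sum_{j=1..k-1} phi_{k-1,j} rho(j)],
  phi_{k,j} = phi_{k-1,j} - phi_{kk} phi_{k-1,k-j},  j = 1..k-1.
Step k = 1:
  phi_11 = rho(1) = 0.2722.
Step k = 2:
  phi_22 = [rho(2) - phi_11 rho(1)] / [1 - phi_11 rho(1)] = [-0.1704 - (0.2722)(0.2722)] / [1 - (0.2722)(0.2722)]
         = -0.24449284 / 0.92590716 = -0.2641.
Therefore phi_{22} = -0.2641.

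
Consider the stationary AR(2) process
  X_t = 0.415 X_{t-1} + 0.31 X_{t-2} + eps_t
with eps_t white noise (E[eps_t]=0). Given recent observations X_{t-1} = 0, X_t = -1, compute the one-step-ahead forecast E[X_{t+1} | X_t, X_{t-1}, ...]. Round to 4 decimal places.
E[X_{t+1} \mid \mathcal F_t] = -0.4150

For an AR(p) model X_t = c + sum_i phi_i X_{t-i} + eps_t, the
one-step-ahead conditional mean is
  E[X_{t+1} | X_t, ...] = c + sum_i phi_i X_{t+1-i}.
Substitute known values:
  E[X_{t+1} | ...] = (0.415) * (-1) + (0.31) * (0)
                   = -0.4150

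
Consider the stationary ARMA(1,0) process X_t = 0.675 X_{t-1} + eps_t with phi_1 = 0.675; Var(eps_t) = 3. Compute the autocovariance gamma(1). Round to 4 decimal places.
\gamma(1) = 3.7199

Multiply the model equation by X_{t-k} and take expectations. With theta_0 = psi_0 = 1 and psi_j the MA(infinity) weights, this gives
  gamma(k) - sum_i phi_i gamma(k-i) = c_k,
  c_k = sigma^2 * sum_{j=k..q} theta_j psi_{j-k}   (c_k = 0 for k > q),
using gamma(-m) = gamma(m).
Pure AR (q = 0): c_0 = sigma^2 = 3, c_k = 0 for k >= 1.
Equations for k = 0 and k = 1 (AR order 1):
  gamma(0) = phi_1 gamma(1) + c_0
  gamma(1) = phi_1 gamma(0) + c_1
Substituting the second into the first: gamma(0) (1 - phi_1^2) = c_0 + phi_1 c_1, so
  gamma(0) = c_0 / (1 - phi_1^2) = 3 / (1 - (0.675)^2) = 3 / 0.544375 = 5.510907.
  gamma(1) = phi_1 gamma(0) = (0.675)(5.510907) = 3.719862.
Therefore gamma(1) = 3.7199 (to 4 decimal places).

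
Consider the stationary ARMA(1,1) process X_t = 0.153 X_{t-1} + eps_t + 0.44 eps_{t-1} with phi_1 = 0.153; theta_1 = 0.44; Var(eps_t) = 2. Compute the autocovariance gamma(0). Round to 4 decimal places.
\gamma(0) = 2.7202

Multiply the model equation by X_{t-k} and take expectations. With theta_0 = psi_0 = 1 and psi_j the MA(infinity) weights, this gives
  gamma(k) - sum_i phi_i gamma(k-i) = c_k,
  c_k = sigma^2 * sum_{j=k..q} theta_j psi_{j-k}   (c_k = 0 for k > q),
using gamma(-m) = gamma(m).
psi-weights needed (psi_j = theta_j + sum_i phi_i psi_{j-i}):
  psi_1 = theta_1 + phi_1 = 0.44 + (0.153) = 0.593
Right-hand sides:
  c_0 = sigma^2 (1 + theta_1 psi_1) = 2 * (1 + (0.44)(0.593)) = 2 * 1.26092 = 2.52184
  c_1 = sigma^2 theta_1 = 2 * (0.44) = 0.88
  c_2 = 0
Equations for k = 0 and k = 1 (AR order 1):
  gamma(0) = phi_1 gamma(1) + c_0
  gamma(1) = phi_1 gamma(0) + c_1
Substituting the second into the first: gamma(0) (1 - phi_1^2) = c_0 + phi_1 c_1, so
  gamma(0) = (c_0 + phi_1 c_1) / (1 - phi_1^2) = (2.52184 + (0.153)(0.88)) / (1 - (0.153)^2) = 2.65648 / 0.976591 = 2.720156.
Therefore gamma(0) = 2.7202 (to 4 decimal places).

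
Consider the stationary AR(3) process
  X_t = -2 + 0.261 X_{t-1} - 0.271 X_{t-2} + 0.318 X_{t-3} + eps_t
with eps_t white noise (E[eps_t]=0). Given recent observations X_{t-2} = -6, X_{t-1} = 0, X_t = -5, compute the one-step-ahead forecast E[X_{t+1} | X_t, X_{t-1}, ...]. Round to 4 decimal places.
E[X_{t+1} \mid \mathcal F_t] = -5.2130

For an AR(p) model X_t = c + sum_i phi_i X_{t-i} + eps_t, the
one-step-ahead conditional mean is
  E[X_{t+1} | X_t, ...] = c + sum_i phi_i X_{t+1-i}.
Substitute known values:
  E[X_{t+1} | ...] = -2 + (0.261) * (-5) + (-0.271) * (0) + (0.318) * (-6)
                   = -5.2130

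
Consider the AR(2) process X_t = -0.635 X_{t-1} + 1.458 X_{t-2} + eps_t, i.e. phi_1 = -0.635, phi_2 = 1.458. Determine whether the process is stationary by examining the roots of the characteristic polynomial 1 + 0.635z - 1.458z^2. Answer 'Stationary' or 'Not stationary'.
\text{Not stationary}

The AR(p) characteristic polynomial is P(z) = 1 + 0.635z - 1.458z^2.
Stationarity requires all roots to lie outside the unit circle, i.e. |z| > 1 for every root.
Set 1 + (0.635) z + (-1.458) z^2 = 0, i.e. a z^2 + b z + c = 0 with a = -1.458, b = 0.635, c = 1.
Discriminant D = b^2 - 4ac = (0.635)^2 - 4*(-1.458)*1 = 0.403225 - (-5.832) = 6.235225.
D >= 0, so the roots are real: z = (-b +/- sqrt(D)) / (2a) = (-0.635 +/- 2.497043) / (-2.916).
  z_1 = (-0.635 + 2.497043) / (-2.916) = -0.6386,   |z_1| = 0.6386.
  z_2 = (-0.635 - 2.497043) / (-2.916) = 1.0741,   |z_2| = 1.0741.
Moduli of all roots: 0.6386, 1.0741.
All moduli strictly greater than 1? No.
Verdict: Not stationary.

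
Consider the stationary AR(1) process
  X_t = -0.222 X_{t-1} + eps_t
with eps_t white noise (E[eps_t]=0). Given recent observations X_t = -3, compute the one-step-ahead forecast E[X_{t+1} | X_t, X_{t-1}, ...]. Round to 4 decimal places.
E[X_{t+1} \mid \mathcal F_t] = 0.6660

For an AR(p) model X_t = c + sum_i phi_i X_{t-i} + eps_t, the
one-step-ahead conditional mean is
  E[X_{t+1} | X_t, ...] = c + sum_i phi_i X_{t+1-i}.
Substitute known values:
  E[X_{t+1} | ...] = (-0.222) * (-3)
                   = 0.6660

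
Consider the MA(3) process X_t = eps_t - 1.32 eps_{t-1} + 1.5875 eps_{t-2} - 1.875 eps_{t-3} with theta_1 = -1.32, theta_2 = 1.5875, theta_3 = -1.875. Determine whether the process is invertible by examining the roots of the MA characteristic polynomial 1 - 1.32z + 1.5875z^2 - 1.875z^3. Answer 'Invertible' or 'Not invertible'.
\text{Not invertible}

The MA(q) characteristic polynomial is P(z) = 1 - 1.32z + 1.5875z^2 - 1.875z^3.
Invertibility requires all roots to lie outside the unit circle, i.e. |z| > 1 for every root.
Degree 3: look for a simple real root z0 first, then factor out (1 - z/z0) and solve the remaining quadratic.
Testing z0 = 0.8: P(0.8) = 1 + (-1.32)(0.8) + (1.5875)(0.8)^2 + (-1.875)(0.8)^3
  = 1 + (-1.056) + (1.016) + (-0.96) = 0.  So z_0 = 0.8 is a root, |z_0| = 0.8.
Divide out the factor (1 - 1.25 z) = (1 - z/z0) (since 1/z0 = 1.25):
  P(z) = (1 - 1.25 z)(1 + (-0.07) z + (1.5) z^2)
  [check: z-coef -0.07 - (1.25) = -1.32; z^2-coef 1.5 - (1.25)(-0.07) = 1.5875; z^3-coef -(1.25)(1.5) = -1.875.]
Remaining roots from the quadratic factor 1 + (-0.07) z + (1.5) z^2:
  Set 1 + (-0.07) z + (1.5) z^2 = 0, i.e. a z^2 + b z + c = 0 with a = 1.5, b = -0.07, c = 1.
  Discriminant D = b^2 - 4ac = (-0.07)^2 - 4*(1.5)*1 = 0.0049 - (6) = -5.9951.
  D < 0, so the roots are the complex-conjugate pair z = (-b +/- i sqrt(-D)) / (2a) = 0.0233 +/- 0.8162i.
  For a conjugate pair |z|^2 = z * conj(z) = (product of roots) = c/a = 1/(1.5) = 0.666667, so |z| = sqrt(0.666667) = 0.8165 for both roots.
Moduli of all roots: 0.8000, 0.8165, 0.8165.
All moduli strictly greater than 1? No.
Verdict: Not invertible.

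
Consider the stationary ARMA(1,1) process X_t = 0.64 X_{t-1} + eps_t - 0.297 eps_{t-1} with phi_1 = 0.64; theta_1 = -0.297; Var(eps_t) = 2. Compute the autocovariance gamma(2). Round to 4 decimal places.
\gamma(2) = 0.6023

Multiply the model equation by X_{t-k} and take expectations. With theta_0 = psi_0 = 1 and psi_j the MA(infinity) weights, this gives
  gamma(k) - sum_i phi_i gamma(k-i) = c_k,
  c_k = sigma^2 * sum_{j=k..q} theta_j psi_{j-k}   (c_k = 0 for k > q),
using gamma(-m) = gamma(m).
psi-weights needed (psi_j = theta_j + sum_i phi_i psi_{j-i}):
  psi_1 = theta_1 + phi_1 = -0.297 + (0.64) = 0.343
Right-hand sides:
  c_0 = sigma^2 (1 + theta_1 psi_1) = 2 * (1 + (-0.297)(0.343)) = 2 * 0.898129 = 1.796258
  c_1 = sigma^2 theta_1 = 2 * (-0.297) = -0.594
  c_2 = 0
Equations for k = 0 and k = 1 (AR order 1):
  gamma(0) = phi_1 gamma(1) + c_0
  gamma(1) = phi_1 gamma(0) + c_1
Substituting the second into the first: gamma(0) (1 - phi_1^2) = c_0 + phi_1 c_1, so
  gamma(0) = (c_0 + phi_1 c_1) / (1 - phi_1^2) = (1.796258 + (0.64)(-0.594)) / (1 - (0.64)^2) = 1.416098 / 0.5904 = 2.39854.
  gamma(1) = phi_1 gamma(0) + c_1 = (0.64)(2.39854) + (-0.594) = 0.941066.
For k = 2 (> q): gamma(2) = phi_1 gamma(1) = (0.64)(0.941066) = 0.602282.
Therefore gamma(2) = 0.6023 (to 4 decimal places).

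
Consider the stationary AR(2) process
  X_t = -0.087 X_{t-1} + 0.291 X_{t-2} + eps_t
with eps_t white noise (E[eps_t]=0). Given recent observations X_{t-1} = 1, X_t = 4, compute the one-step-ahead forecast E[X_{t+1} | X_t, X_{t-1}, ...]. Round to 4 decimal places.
E[X_{t+1} \mid \mathcal F_t] = -0.0570

For an AR(p) model X_t = c + sum_i phi_i X_{t-i} + eps_t, the
one-step-ahead conditional mean is
  E[X_{t+1} | X_t, ...] = c + sum_i phi_i X_{t+1-i}.
Substitute known values:
  E[X_{t+1} | ...] = (-0.087) * (4) + (0.291) * (1)
                   = -0.0570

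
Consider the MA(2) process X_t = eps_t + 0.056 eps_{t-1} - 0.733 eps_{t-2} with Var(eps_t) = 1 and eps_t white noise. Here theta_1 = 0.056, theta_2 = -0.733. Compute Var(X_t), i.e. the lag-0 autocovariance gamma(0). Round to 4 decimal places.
\gamma(0) = 1.5404

For an MA(q) process X_t = eps_t + sum_i theta_i eps_{t-i} with
Var(eps_t) = sigma^2, the variance is
  gamma(0) = sigma^2 * (1 + sum_i theta_i^2).
  sum_i theta_i^2 = (0.056)^2 + (-0.733)^2 = 0.003136 + 0.537289 = 0.540425.
  gamma(0) = 1 * (1 + 0.540425) = 1 * 1.540425 = 1.540425, which rounds to 1.5404.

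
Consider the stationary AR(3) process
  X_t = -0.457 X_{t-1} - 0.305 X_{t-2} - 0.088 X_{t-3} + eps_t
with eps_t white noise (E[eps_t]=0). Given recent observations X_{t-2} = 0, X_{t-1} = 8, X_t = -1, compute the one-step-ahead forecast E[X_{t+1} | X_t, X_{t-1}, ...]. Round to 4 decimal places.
E[X_{t+1} \mid \mathcal F_t] = -1.9830

For an AR(p) model X_t = c + sum_i phi_i X_{t-i} + eps_t, the
one-step-ahead conditional mean is
  E[X_{t+1} | X_t, ...] = c + sum_i phi_i X_{t+1-i}.
Substitute known values:
  E[X_{t+1} | ...] = (-0.457) * (-1) + (-0.305) * (8) + (-0.088) * (0)
                   = -1.9830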